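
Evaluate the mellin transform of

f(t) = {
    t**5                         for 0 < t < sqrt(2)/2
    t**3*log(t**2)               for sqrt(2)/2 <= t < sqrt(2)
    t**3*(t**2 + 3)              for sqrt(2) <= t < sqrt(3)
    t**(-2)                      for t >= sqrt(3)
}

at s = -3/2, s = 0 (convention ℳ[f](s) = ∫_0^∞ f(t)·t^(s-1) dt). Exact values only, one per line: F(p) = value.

F(-3/2) = 2**(1/4)*(-436*sqrt(2) + 2*2**(3/4)*3**(1/4) + 65 + log(2**(42 + 84*sqrt(2))) + 180*6**(3/4))/126
F(0) = sqrt(2)*(-1139 + 30*sqrt(2) + 270*log(2) + 864*sqrt(6))/360

undo the shared t-power: t**4 on [0, sqrt(2)/2); t**2*log(t**2) on [sqrt(2)/2, sqrt(2)); t**2*(t**2 + 3) on [sqrt(2), sqrt(3)); …
remove the shared t-power first: t**2 on [0, sqrt(2)/2); log(t**2) on [sqrt(2)/2, sqrt(2)); t**2 + 3 on [sqrt(2), sqrt(3)); …
strip the power substitution: t on [0, 1/2); log(t) on [1/2, 2); t + 3 on [2, 3); …
breakpoints sqrt(2)/2, sqrt(2), sqrt(3): one integral from each of the 4 segments
segment [0, sqrt(2)/2) carries t**5; integrate it
∫ t**3*log(t**2)·t^(s-1) over [sqrt(2)/2, sqrt(2))
segment [sqrt(2), sqrt(3)) carries t**3*(t**2 + 3); integrate it
for t in [sqrt(3), ∞): the term is ∫ t**(-2)·t^(s-1)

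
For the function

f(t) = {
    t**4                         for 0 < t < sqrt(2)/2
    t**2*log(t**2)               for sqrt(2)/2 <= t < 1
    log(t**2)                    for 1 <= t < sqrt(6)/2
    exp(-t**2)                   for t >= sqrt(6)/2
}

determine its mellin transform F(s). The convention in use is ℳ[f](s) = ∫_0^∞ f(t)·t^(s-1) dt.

reversing the power substitution: t**2 on [0, 1/2); t*log(t) on [1/2, 1); log(t) on [1, 3/2); …
summing 4 kernel integrals split by sqrt(2)/2, 1, sqrt(6)/2 yields ℳ[f](s)
∫ over [0, sqrt(2)/2) of t**4·t^(s-1) joins the sum
the [sqrt(2)/2, 1) slice contributes ∫ t**2*log(t**2)·t^(s-1) dt
the [1, sqrt(6)/2) slice contributes ∫ log(t**2)·t^(s-1) dt
for t in [sqrt(6)/2, ∞): the term is ∫ exp(-t**2)·t^(s-1)

(sqrt(2)/2)**s*(2*2**(s/2)*s**2*(s + 4)*(s**2 + 4*s + 4)*uppergamma(s/2, 3/2) - 8*2**(s/2)*s**2*(s + 4) + 8*2**(s/2)*(s + 4)*(s**2 + 4*s + 4) + 3**(s/2)*s*(s + 4)*(-4*log(2) + 4*log(3))*(s**2 + 4*s + 4) - 8*3**(s/2)*(s + 4)*(s**2 + 4*s + 4) + s**3*(s + 4)*log(4) + 4*s**2*(s + 4)*log(2) + 4*s**2*(s + 4) + s**2*(s**2 + 4*s + 4))/(4*s**2*(s + 4)*(s**2 + 4*s + 4))
  Re(s) > -4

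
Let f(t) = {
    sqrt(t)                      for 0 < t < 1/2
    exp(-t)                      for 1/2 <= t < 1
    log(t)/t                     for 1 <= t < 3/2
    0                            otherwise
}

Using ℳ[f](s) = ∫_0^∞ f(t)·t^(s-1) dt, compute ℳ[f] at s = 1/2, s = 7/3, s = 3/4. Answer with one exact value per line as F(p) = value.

treat the 3 regions marked off by 1/2, 1 separately and sum
segment 0 to 1/2 holds sqrt(t); add its integral
over [1/2, 1), the kernel integral of exp(-t) enters the sum
between 1 and 3/2 the integrand is log(t)/t·t^(s-1)

F(1/2) = -4*sqrt(6)/3 + log(2**(2*sqrt(6)/3)/3**(2*sqrt(6)/3)) - sqrt(pi)*erfc(1) + sqrt(pi)*erfc(sqrt(2)/2) + 9/2
F(7/3) = -uppergamma(7/3, 1) - 27*2**(2/3)*3**(1/3)/64 + 3*2**(1/6)/68 + log(3**(9*2**(2/3)*3**(1/3)/16)/2**(9*2**(2/3)*3**(1/3)/16)) + 9/16 + uppergamma(7/3, 1/2)
F(3/4) = -16*2**(1/4)*3**(3/4)/3 + log(2**(4*2**(1/4)*3**(3/4)/3)/3**(4*2**(1/4)*3**(3/4)/3)) - uppergamma(3/4, 1) + 2**(3/4)/5 + uppergamma(3/4, 1/2) + 16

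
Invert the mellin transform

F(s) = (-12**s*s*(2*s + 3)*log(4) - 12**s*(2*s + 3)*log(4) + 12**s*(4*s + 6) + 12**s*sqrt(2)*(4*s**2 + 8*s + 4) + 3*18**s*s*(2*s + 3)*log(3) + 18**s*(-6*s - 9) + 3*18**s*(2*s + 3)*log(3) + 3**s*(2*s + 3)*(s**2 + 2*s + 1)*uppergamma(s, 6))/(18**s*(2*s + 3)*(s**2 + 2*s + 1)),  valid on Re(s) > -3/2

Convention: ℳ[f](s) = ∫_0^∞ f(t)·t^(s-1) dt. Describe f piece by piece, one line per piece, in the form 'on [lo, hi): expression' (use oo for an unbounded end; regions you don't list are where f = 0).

invert the common scale on t to get t**(3/2) on [0, 2); t*log(t) on [2, 3); exp(-2*t) on [3, ∞)
slice at 2/3, 1, transform all 3 pieces, and sum them
∫ over [0, 2/3) of 3*sqrt(3)*t**(3/2)·t^(s-1) joins the sum
the [2/3, 1) slice contributes ∫ 3*t*log(3*t)·t^(s-1) dt
[1, ∞) adds the kernel integral of exp(-6*t)

on [0, 2/3): 3*sqrt(3)*t**(3/2)
on [2/3, 1): 3*t*log(3*t)
on [1, oo): exp(-6*t)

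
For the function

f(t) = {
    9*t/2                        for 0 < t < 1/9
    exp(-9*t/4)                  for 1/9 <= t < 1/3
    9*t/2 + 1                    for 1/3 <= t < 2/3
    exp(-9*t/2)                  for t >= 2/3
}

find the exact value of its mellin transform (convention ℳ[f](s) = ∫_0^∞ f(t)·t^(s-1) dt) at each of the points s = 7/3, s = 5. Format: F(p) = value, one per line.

reversing the common scale on t: 3*t on [0, 1/6); exp(-3*t/2) on [1/6, 1/2); 3*t + 1 on [1/2, 1); …
reversing the common scale on t: t on [0, 1/2); exp(-t/2) on [1/2, 3/2); t + 1 on [3/2, 3); …
decompose at 1/9, 1/3, 2/3; ℳ[f](s) sums the 4 pieces' integrals
segment [0, 1/9) carries 9*t/2; integrate it
[1/9, 1/3) adds the kernel integral of exp(-9*t/4)
for t in [1/3, 2/3): the term is ∫ (9*t/2 + 1)·t^(s-1)
the [2/3, ∞) slice contributes ∫ exp(-9*t/2)·t^(s-1) dt

F(7/3) = 3**(1/3)*(-2240*2**(2/3)*uppergamma(7/3, 3/4) - 1107*3**(1/3) + 21 + 560*2**(1/3)*uppergamma(7/3, 3) + 2240*2**(2/3)*uppergamma(7/3, 1/4) + 6696*6**(1/3))/34020
F(5) = -17324*exp(-3/4)/19683 + 4192*exp(-3)/19683 + 80009/885735 + 31556*exp(-1/4)/59049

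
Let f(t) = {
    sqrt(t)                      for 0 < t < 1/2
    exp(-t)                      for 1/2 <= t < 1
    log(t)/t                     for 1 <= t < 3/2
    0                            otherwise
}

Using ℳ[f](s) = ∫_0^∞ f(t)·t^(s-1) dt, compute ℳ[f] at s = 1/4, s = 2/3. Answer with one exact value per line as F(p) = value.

the 3 pieces separated at 1/2, 1 each add one integral
on [0, 1/2): add ∫ sqrt(t)·t^(s-1) dt
on [1/2, 1) integrate f = exp(-t) against the kernel
between 1 and 3/2 the integrand is log(t)/t·t^(s-1)

F(1/4) = -16*2**(3/4)*3**(1/4)/27 + log(2**(4*2**(3/4)*3**(1/4)/9)/3**(4*2**(3/4)*3**(1/4)/9)) - uppergamma(1/4, 1) + uppergamma(1/4, 1/2) + 2*2**(1/4)/3 + 16/9
F(2/3) = -3*2**(1/3)*3**(2/3) + log(2**(2**(1/3)*3**(2/3))/3**(2**(1/3)*3**(2/3))) - uppergamma(2/3, 1) + 3*2**(5/6)/14 + uppergamma(2/3, 1/2) + 9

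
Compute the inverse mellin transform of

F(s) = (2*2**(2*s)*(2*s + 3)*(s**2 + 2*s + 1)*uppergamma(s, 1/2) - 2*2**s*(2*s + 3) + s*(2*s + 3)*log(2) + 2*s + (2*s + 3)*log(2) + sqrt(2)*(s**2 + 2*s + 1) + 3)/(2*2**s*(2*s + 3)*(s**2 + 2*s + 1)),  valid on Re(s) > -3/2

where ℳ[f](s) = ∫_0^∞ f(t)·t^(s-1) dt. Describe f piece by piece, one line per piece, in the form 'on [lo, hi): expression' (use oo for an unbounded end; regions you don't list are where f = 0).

on [0, 1/2): t**(3/2)
on [1/2, 1): t*log(t)
on [1, oo): exp(-t/2)

split f at 1/2, 1: ℳ[f](s) collects 3 kernel integrals
piece [0, 1/2): integrate t**(3/2) against the kernel
for t in [1/2, 1): the term is ∫ t*log(t)·t^(s-1)
between 1 and ∞ the integrand is exp(-t/2)·t^(s-1)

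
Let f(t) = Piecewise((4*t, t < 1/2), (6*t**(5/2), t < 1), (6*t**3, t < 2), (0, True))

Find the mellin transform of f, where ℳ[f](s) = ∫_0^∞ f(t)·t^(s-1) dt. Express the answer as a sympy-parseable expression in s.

the 3 pieces separated at 1/2, 1 each add one integral
segment 0 to 1/2 holds 4*t; add its integral
over [1/2, 1), the kernel integral of 6*t**(5/2) enters the sum
∫ 6*t**3·t^(s-1) over [1, 2)

(96*2**s*(s + 1)*(2*s + 5) - 3*2**(1/2 - s)*(s + 1)*(s + 3) + 24*(s + 1)*(s + 3) - 12*(s + 1)*(2*s + 5) + 4*(s + 3)*(2*s + 5)/2**s)/(2*(s + 1)*(s + 3)*(2*s + 5))
  Re(s) > -1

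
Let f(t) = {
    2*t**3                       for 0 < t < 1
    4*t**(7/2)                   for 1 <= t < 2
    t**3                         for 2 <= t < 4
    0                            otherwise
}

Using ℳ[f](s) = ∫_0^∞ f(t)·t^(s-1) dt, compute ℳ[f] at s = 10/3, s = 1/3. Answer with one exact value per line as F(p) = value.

f breaks at 1, 2 into 3 integrals to sum
between 0 and 1 the integrand is 2*t**3·t^(s-1)
piece [1, 2): integrate 4*t**(7/2) against the kernel
piece [2, 4): integrate t**3 against the kernel

F(10/3) = -192*2**(1/3)/19 - 210/779 + 1536*2**(5/6)/41 + 12288*2**(2/3)/19
F(1/3) = -12*2**(1/3)/5 - 51/115 + 192*2**(5/6)/23 + 96*2**(2/3)/5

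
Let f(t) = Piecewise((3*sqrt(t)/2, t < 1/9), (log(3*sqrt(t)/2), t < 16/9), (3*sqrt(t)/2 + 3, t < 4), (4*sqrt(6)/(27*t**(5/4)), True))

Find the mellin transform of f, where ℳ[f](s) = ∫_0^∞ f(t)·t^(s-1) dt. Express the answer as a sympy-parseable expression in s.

back out the power substitution: 3*t/2 on [0, 1/3); log(3*t/2) on [1/3, 4/3); 3*t/2 + 3 on [4/3, 2); …
invert the common scale on t to get t on [0, 1/2); log(t) on [1/2, 2); t + 3 on [2, 3); …
linearity at 1/9, 16/9, 4 turns ℳ[f](s) into 4 summed integrals
for t in [0, 1/9): the term is ∫ 3*sqrt(t)/2·t^(s-1)
piece [1/9, 16/9): integrate log(3*sqrt(t)/2) against the kernel
segment [16/9, 4) carries (3*sqrt(t)/2 + 3); integrate it
over [4, ∞), the kernel integral of 4*sqrt(6)/(27*t**(5/4)) enters the sum

(-1080*2**(4*s)*s**2*(4*s - 5) + 108*2**(4*s)*s*(2*s + 1)*(4*s - 5)*log(2) - 324*2**(4*s)*s*(4*s - 5) - 54*2**(4*s)*(2*s + 1)*(4*s - 5) - 16*sqrt(3)*6**(2*s)*s**2*(2*s + 1) + 1296*6**(2*s)*s**2*(4*s - 5) + 324*6**(2*s)*s*(4*s - 5) + 108*s**2*(4*s - 5) + 108*s*(2*s + 1)*(4*s - 5)*log(2) + (4*s - 5)*(108*s + 54))/(108*3**(2*s)*s**2*(2*s + 1)*(4*s - 5))
  -1/2 < Re(s) < 5/4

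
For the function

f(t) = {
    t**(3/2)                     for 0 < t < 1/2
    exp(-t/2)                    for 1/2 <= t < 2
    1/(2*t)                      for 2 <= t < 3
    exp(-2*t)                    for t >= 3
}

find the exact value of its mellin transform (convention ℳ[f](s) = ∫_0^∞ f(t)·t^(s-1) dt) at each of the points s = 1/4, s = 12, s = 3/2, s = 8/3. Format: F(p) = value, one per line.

cuts at 1/2, 2, 3: linearity sums the 4 kernel integrals
∫ t**(3/2)·t^(s-1) over [0, 1/2)
segment 1/2 to 2 holds exp(-t/2); add its integral
the [2, 3) slice contributes ∫ 1/(2*t)·t^(s-1) dt
segment [3, ∞) carries exp(-2*t); integrate it

F(1/4) = -2**(1/4)*uppergamma(1/4, 1) - 2*3**(1/4)/9 + 2**(3/4)*uppergamma(1/4, 6)/2 + 10*2**(1/4)/21 + 2**(1/4)*uppergamma(1/4, 1/4)
F(12) = -444436938752*exp(-1) + sqrt(2)/221184 + 175099/22 + 61640757*exp(-6)/16 + 214975636319885*exp(-1/4)/1024
F(3/2) = -sqrt(2) - 2*sqrt(2)*exp(-1) - sqrt(2)*sqrt(pi)*erfc(1) + sqrt(2)*sqrt(pi)*erfc(sqrt(6))/8 + sqrt(3)*exp(-6)/2 + 1/24 + sqrt(2)*exp(-1/4) + sqrt(2)*sqrt(pi)*erfc(1/2) + sqrt(3)
F(8/3) = -4*2**(2/3)*uppergamma(8/3, 1) - 3*2**(2/3)/5 + 2**(1/3)*uppergamma(8/3, 6)/8 + 3*2**(5/6)/400 + 9*3**(2/3)/10 + 4*2**(2/3)*uppergamma(8/3, 1/4)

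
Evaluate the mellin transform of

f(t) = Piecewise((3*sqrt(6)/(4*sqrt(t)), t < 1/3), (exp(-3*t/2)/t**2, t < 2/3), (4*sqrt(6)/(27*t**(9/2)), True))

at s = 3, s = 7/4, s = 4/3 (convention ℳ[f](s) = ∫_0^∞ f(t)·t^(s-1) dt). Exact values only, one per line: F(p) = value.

the shared t-power comes off first: 3*sqrt(6)*sqrt(t)/4 on [0, 1/3); exp(-3*t/2)/t on [1/3, 2/3); 4*sqrt(6)/(27*t**(7/2)) on [2/3, ∞)
invert the shared t-power to get 3*sqrt(6)*t**(3/2)/4 on [0, 1/3); exp(-3*t/2) on [1/3, 2/3); 4*sqrt(6)/(27*t**(5/2)) on [2/3, ∞)
undo the common scale on t: t**(3/2) on [0, 1/2); exp(-t) on [1/2, 1); t**(-5/2) on [1, ∞)
slice at 1/3, 2/3, transform all 3 pieces, and sum them
[0, 1/3) adds the kernel integral of 3*sqrt(6)/(4*sqrt(t))
between 1/3 and 2/3 the integrand is exp(-3*t/2)/t**2·t^(s-1)
piece [2/3, ∞): integrate 4*sqrt(6)/(27*t**(9/2)) against the kernel

F(3) = -2*exp(-1)/3 + sqrt(2)/30 + 2*exp(-1/2)/3 + 4/9
F(7/4) = 3**(1/4)*(-55*2**(3/4)*uppergamma(-1/4, 1) + 22*sqrt(2) + 20*2**(3/4) + 55*2**(3/4)*uppergamma(-1/4, 1/2))/110
F(4/3) = 3**(2/3)*(-95*2**(1/3)*uppergamma(-2/3, 1) + 30*2**(1/3) + 95*2**(1/3)*uppergamma(-2/3, 1/2) + 57*sqrt(2))/190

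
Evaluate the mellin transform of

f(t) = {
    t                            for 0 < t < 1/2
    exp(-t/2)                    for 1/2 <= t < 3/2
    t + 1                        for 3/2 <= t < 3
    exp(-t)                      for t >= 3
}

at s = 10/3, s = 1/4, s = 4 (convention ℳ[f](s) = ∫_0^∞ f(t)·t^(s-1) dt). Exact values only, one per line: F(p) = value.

cuts at 1/2, 3/2, 3: linearity sums the 4 kernel integrals
segment [0, 1/2) carries t; integrate it
over [1/2, 3/2), the kernel integral of exp(-t/2) enters the sum
the [3/2, 3) slice contributes ∫ (t + 1)·t^(s-1) dt
between 3 and ∞ the integrand is exp(-t)·t^(s-1)

F(10/3) = 2**(2/3)*(-8320*2**(2/3)*uppergamma(10/3, 3/4) - 2268*3**(1/3) + 15 + 1040*2**(1/3)*uppergamma(10/3, 3) + 8320*2**(2/3)*uppergamma(10/3, 1/4) + 27864*6**(1/3))/2080
F(1/4) = -13*2**(3/4)*3**(1/4)/5 - 2**(1/4)*uppergamma(1/4, 3/4) + uppergamma(1/4, 3) + 2**(3/4)/5 + 2**(1/4)*uppergamma(1/4, 1/4) + 32*3**(1/4)/5
F(4) = -807*exp(-3/4)/4 + 78*exp(-3) + 21143/320 + 493*exp(-1/4)/4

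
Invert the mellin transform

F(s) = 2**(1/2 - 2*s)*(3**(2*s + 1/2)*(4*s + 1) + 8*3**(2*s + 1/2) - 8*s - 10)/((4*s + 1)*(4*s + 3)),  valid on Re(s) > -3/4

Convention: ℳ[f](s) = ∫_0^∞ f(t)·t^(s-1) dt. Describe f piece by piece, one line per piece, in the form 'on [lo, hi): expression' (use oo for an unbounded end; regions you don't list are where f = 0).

strip the power substitution: t**(3/2) on [0, 1/2); sqrt(t)*(2 - t) on [1/2, 3/2)
strip the shared t-power: t on [0, 1/2); 2 - t on [1/2, 3/2)
cuts at 1/4: linearity sums the 2 kernel integrals
the [0, 1/4) slice contributes ∫ t**(3/4)·t^(s-1) dt
between 1/4 and 9/4 the integrand is t**(1/4)*(2 - sqrt(t))·t^(s-1)

on [0, 1/4): t**(3/4)
on [1/4, 9/4): t**(1/4)*(2 - sqrt(t))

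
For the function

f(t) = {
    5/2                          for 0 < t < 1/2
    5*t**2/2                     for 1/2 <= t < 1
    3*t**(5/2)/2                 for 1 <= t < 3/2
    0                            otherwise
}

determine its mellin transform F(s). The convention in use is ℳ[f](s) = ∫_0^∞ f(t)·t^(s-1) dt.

treat the 3 regions marked off by 1/2, 1 separately and sum
segment 0 to 1/2 holds 5/2; add its integral
∫ 5*t**2/2·t^(s-1) over [1/2, 1)
∫ 3*t**(5/2)/2·t^(s-1) over [1, 3/2)

(16*2**s*s**2 + 52*2**s*s + 27*3**s*sqrt(6)*s**2 + 54*3**s*sqrt(6)*s + 30*s**2 + 155*s + 200)/(8*2**s*s*(2*s**2 + 9*s + 10))
  Re(s) > 0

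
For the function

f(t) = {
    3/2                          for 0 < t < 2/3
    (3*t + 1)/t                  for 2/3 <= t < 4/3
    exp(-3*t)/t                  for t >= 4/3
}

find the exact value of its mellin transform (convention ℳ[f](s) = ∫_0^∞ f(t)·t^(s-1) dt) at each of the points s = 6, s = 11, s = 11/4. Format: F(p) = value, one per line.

F(6) = 824*exp(-4)/243 + 13136/3645
F(11) = 19651456*exp(-4)/59049 + 8909312/1082565
F(11/4) = 3**(1/4)*(-144*2**(3/4) + 77*uppergamma(7/4, 4) + 1248*sqrt(2))/693

remove the shared t-power first: 3*t/2 on [0, 2/3); 3*t + 1 on [2/3, 4/3); exp(-3*t) on [4/3, ∞)
remove the common scale on t first: 3*t on [0, 1/3); 6*t + 1 on [1/3, 2/3); exp(-6*t) on [2/3, ∞)
invert the common scale on t to get t on [0, 1); 2*t + 1 on [1, 2); exp(-2*t) on [2, ∞)
cuts at 2/3, 4/3: linearity sums the 3 kernel integrals
segment 0 to 2/3 holds 3/2; add its integral
∫ (3*t + 1)/t·t^(s-1) over [2/3, 4/3)
between 4/3 and ∞ the integrand is exp(-3*t)/t·t^(s-1)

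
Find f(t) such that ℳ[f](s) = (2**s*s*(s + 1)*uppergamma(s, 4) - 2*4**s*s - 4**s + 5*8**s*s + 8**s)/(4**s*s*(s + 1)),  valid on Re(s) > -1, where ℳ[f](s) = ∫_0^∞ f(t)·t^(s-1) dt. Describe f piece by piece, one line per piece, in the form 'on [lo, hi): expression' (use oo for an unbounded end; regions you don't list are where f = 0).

f breaks at 1, 2 into 3 integrals to sum
segment 0 to 1 holds t; add its integral
on [1, 2) integrate f = (2*t + 1) against the kernel
segment [2, ∞) carries exp(-2*t); integrate it

on [0, 1): t
on [1, 2): 2*t + 1
on [2, oo): exp(-2*t)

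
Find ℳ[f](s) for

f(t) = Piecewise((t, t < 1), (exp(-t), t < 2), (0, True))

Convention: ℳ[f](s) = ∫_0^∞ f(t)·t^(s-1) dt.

split f at 1: ℳ[f](s) collects 2 kernel integrals
∫ t·t^(s-1) over [0, 1)
segment 1 to 2 holds exp(-t); add its integral

((s + 1)*uppergamma(s, 1) - (s + 1)*uppergamma(s, 2) + 1)/(s + 1)
  Re(s) > -1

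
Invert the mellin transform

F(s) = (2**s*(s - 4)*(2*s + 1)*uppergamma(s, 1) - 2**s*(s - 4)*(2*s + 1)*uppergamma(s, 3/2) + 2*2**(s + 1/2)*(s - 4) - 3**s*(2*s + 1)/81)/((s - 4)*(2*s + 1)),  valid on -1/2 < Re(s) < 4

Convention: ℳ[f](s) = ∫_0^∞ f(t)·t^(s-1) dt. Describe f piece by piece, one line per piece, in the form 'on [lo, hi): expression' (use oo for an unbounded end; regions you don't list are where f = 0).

linearity at 2, 3 turns ℳ[f](s) into 3 summed integrals
the [0, 2) slice contributes ∫ sqrt(t)·t^(s-1) dt
[2, 3) adds the kernel integral of exp(-t/2)
over [3, ∞), the kernel integral of t**(-4) enters the sum

on [0, 2): sqrt(t)
on [2, 3): exp(-t/2)
on [3, oo): t**(-4)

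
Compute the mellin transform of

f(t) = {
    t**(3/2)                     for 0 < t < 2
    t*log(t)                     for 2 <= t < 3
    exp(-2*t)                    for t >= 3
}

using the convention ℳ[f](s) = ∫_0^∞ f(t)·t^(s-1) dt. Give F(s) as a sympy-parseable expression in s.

f breaks at 2, 3 into 3 integrals to sum
∫ t**(3/2)·t^(s-1) over [0, 2)
piece [2, 3): integrate t*log(t) against the kernel
segment [3, ∞) carries exp(-2*t); integrate it

(-12**s*s*(2*s + 3)*log(4) - 12**s*(2*s + 3)*log(4) + 12**s*(4*s + 6) + 12**s*sqrt(2)*(4*s**2 + 8*s + 4) + 3*18**s*s*(2*s + 3)*log(3) + 18**s*(-6*s - 9) + 3*18**s*(2*s + 3)*log(3) + 3**s*(2*s + 3)*(s**2 + 2*s + 1)*uppergamma(s, 6))/(6**s*(2*s + 3)*(s**2 + 2*s + 1))
  Re(s) > -3/2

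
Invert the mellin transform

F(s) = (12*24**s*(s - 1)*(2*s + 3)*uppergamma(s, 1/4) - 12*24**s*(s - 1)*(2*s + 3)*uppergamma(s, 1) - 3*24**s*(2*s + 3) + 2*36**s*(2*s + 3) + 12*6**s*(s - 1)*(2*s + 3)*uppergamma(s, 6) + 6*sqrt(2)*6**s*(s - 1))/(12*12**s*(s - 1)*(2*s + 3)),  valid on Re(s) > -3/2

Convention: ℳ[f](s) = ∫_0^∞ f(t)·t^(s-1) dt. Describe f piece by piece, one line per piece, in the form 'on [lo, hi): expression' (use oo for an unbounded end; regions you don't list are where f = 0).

linearity at 1/2, 2, 3 turns ℳ[f](s) into 4 summed integrals
∫ over [0, 1/2) of t**(3/2)·t^(s-1) joins the sum
on [1/2, 2): add ∫ exp(-t/2)·t^(s-1) dt
on [2, 3) integrate f = 1/(2*t) against the kernel
segment [3, ∞) carries exp(-2*t); integrate it

on [0, 1/2): t**(3/2)
on [1/2, 2): exp(-t/2)
on [2, 3): 1/(2*t)
on [3, oo): exp(-2*t)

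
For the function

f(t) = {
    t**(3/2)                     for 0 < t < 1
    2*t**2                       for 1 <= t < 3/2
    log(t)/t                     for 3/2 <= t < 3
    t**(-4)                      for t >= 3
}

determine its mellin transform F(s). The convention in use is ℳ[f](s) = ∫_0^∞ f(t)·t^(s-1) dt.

f breaks at 1, 3/2, 3 into 4 integrals to sum
over [0, 1), the kernel integral of t**(3/2) enters the sum
on [1, 3/2): add ∫ 2*t**2·t^(s-1) dt
on [3/2, 3) integrate f = log(t)/t against the kernel
for t in [3, ∞): the term is ∫ t**(-4)·t^(s-1)

(324*2**s*(s - 4)*(s + 2)*(s**2 - 2*s + 1) - 324*2**s*(s - 4)*(2*s + 3)*(s**2 - 2*s + 1) - 108*3**s*s*(s - 4)*(s + 2)*(2*s + 3)*log(3) + 108*3**s*s*(s - 4)*(s + 2)*(2*s + 3)*log(2) - 108*3**s*(s - 4)*(s + 2)*(2*s + 3)*log(2) + 108*3**s*(s - 4)*(s + 2)*(2*s + 3) + 108*3**s*(s - 4)*(s + 2)*(2*s + 3)*log(3) + 729*3**s*(s - 4)*(2*s + 3)*(s**2 - 2*s + 1) + 54*6**s*s*(s - 4)*(s + 2)*(2*s + 3)*log(3) - 54*6**s*(s - 4)*(s + 2)*(2*s + 3)*log(3) - 54*6**s*(s - 4)*(s + 2)*(2*s + 3) - 2*6**s*(s + 2)*(2*s + 3)*(s**2 - 2*s + 1))/(162*2**s*(s - 4)*(s + 2)*(2*s + 3)*(s**2 - 2*s + 1))
  -3/2 < Re(s) < 4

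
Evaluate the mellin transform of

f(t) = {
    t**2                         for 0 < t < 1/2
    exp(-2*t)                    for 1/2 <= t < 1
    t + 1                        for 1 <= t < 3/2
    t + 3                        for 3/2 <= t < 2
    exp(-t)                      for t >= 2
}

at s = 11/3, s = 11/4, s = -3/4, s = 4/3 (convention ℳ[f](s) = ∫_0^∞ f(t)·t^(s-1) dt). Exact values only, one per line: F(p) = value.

cuts at 1/2, 1, 3/2, 2: linearity sums the 5 kernel integrals
piece [0, 1/2): integrate t**2 against the kernel
∫ exp(-2*t)·t^(s-1) over [1/2, 1)
between 1 and 3/2 the integrand is (t + 1)·t^(s-1)
for t in [3/2, 2): the term is ∫ (t + 3)·t^(s-1)
[2, ∞) adds the kernel integral of exp(-t)

F(11/3) = 2**(1/3)*(-77112*3**(2/3) - 20400*2**(2/3) - 5236*uppergamma(11/3, 2) + 231 + 5236*uppergamma(11/3, 1) + 41888*2**(2/3)*uppergamma(11/3, 2) + 835584*2**(1/3))/83776
F(11/4) = 2**(1/4)*(-20520*3**(3/4) - 7904*2**(3/4) - 3135*uppergamma(11/4, 2) + 165 + 3135*uppergamma(11/4, 1) + 12540*2**(3/4)*uppergamma(11/4, 2) + 162944*sqrt(2))/25080
F(-3/4) = 2**(3/4)*(-4*2**(1/4)/3 - uppergamma(-3/4, 2) + 2**(1/4)*uppergamma(-3/4, 2)/2 + uppergamma(-3/4, 1) + 1/5 + 8*3**(1/4)/9 + sqrt(2))
F(4/3) = 2**(2/3)*(-1260*3**(1/3) - 660*2**(1/3) - 280*uppergamma(4/3, 2) + 21 + 280*uppergamma(4/3, 1) + 560*2**(1/3)*uppergamma(4/3, 2) + 3480*2**(2/3))/1120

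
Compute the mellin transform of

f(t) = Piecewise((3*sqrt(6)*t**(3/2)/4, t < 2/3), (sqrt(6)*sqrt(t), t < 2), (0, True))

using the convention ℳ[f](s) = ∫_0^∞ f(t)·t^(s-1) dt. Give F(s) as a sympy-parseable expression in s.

the common scale on t comes off first: t**(3/2) on [0, 1); 2*sqrt(t) on [1, 3)
breakpoints 2/3: one integral from each of the 2 segments
over [0, 2/3), the kernel integral of 3*sqrt(6)*t**(3/2)/4 enters the sum
[2/3, 2) adds the kernel integral of sqrt(6)*sqrt(t)

(2/3)**s*(2*3**(s + 1/2)*(4*s + 6) - 4*s - 10)/((2*s + 1)*(2*s + 3))
  Re(s) > -3/2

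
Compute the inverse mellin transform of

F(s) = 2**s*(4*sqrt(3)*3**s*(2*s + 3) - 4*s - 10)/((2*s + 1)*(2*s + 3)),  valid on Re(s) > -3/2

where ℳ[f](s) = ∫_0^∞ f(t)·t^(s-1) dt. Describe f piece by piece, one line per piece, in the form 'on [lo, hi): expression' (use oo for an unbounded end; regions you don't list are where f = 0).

remove the common scale on t first: t**(3/2) on [0, 1); 2*sqrt(t) on [1, 3)
along the cuts 2, ℳ[f](s) splits into 2 integrals
piece [0, 2): integrate sqrt(2)*t**(3/2)/4 against the kernel
[2, 6) adds the kernel integral of sqrt(2)*sqrt(t)

on [0, 2): sqrt(2)*t**(3/2)/4
on [2, 6): sqrt(2)*sqrt(t)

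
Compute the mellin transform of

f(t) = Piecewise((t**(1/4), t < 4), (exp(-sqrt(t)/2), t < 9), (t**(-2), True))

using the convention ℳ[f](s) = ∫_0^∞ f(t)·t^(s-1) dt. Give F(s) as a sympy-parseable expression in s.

(162*2**(2*s)*(s - 2)*(4*s + 1)*uppergamma(2*s, 1) - 162*2**(2*s)*(s - 2)*(4*s + 1)*uppergamma(2*s, 3/2) + 324*2**(2*s + 1/2)*(s - 2) - 9**s*(4*s + 1))/(81*(s - 2)*(4*s + 1))
  -1/4 < Re(s) < 2

peel off the power substitution: sqrt(t) on [0, 2); exp(-t/2) on [2, 3); t**(-4) on [3, ∞)
slice at 4, 9, transform all 3 pieces, and sum them
on [0, 4): add ∫ t**(1/4)·t^(s-1) dt
[4, 9) adds the kernel integral of exp(-sqrt(t)/2)
on [9, ∞): add ∫ t**(-2)·t^(s-1) dt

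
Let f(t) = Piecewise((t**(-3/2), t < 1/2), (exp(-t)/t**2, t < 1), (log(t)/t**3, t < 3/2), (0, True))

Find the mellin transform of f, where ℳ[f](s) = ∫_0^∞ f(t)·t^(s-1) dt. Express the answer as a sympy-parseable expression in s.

(27*2**s*(2*s - 3)*(-2*s + (s - 2)**2 + 5)*uppergamma(s - 2, 1/2) - 27*2**s*(2*s - 3)*(-2*s + (s - 2)**2 + 5)*uppergamma(s - 2, 1) + 27*2**s*(2*s - 3) + 8*3**s*(3 - 2*s) + 3**s*(s - 2)*(2*s - 3)*(-8*log(2) + 8*log(3)) + 3**s*(2*s - 3)*(-8*log(3) + 8*log(2)) + 108*sqrt(2)*(-2*s + (s - 2)**2 + 5))/(27*2**s*(2*s - 3)*(-2*s + (s - 2)**2 + 5))
  Re(s) > 3/2

undo the shared t-power: 1/sqrt(t) on [0, 1/2); exp(-t)/t on [1/2, 1); log(t)/t**2 on [1, 3/2)
undo the shared t-power: sqrt(t) on [0, 1/2); exp(-t) on [1/2, 1); log(t)/t on [1, 3/2)
linearity at 1/2, 1 turns ℳ[f](s) into 3 summed integrals
on [0, 1/2): add ∫ t**(-3/2)·t^(s-1) dt
on [1/2, 1) integrate f = exp(-t)/t**2 against the kernel
∫ over [1, 3/2) of log(t)/t**3·t^(s-1) joins the sum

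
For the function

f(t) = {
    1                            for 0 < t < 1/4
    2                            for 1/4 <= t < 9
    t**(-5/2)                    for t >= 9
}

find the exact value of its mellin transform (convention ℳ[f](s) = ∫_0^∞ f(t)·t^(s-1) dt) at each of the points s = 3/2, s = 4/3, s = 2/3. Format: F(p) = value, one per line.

F(3/2) = 1297/36
F(4/3) = 2**(1/3)*(-189 + 13640*6**(2/3))/2016
F(2/3) = 2**(2/3)*(-891 + 10700*6**(1/3))/2376

strip the power substitution: 1 on [0, 1/2); 2 on [1/2, 3); t**(-5) on [3, ∞)
the shared t-power comes off first: t on [0, 1/2); 2*t on [1/2, 3); t**(-4) on [3, ∞)
integrate the 3 segments split at 1/4, 9, then add the results
segment 0 to 1/4 holds 1; add its integral
over [1/4, 9), the kernel integral of 2 enters the sum
segment 9 to ∞ holds t**(-5/2); add its integral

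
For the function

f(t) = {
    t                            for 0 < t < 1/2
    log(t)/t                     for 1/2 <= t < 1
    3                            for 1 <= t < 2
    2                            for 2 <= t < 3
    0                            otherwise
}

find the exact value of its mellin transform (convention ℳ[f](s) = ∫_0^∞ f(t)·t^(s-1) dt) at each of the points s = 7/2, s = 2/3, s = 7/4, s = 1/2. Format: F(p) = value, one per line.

F(7/2) = sqrt(2)*(-12816*sqrt(2) + 1260*log(2) + 58279 + 194400*sqrt(6))/25200
F(2/3) = -27/2 - 3*2**(1/3)*log(2) + 3*2**(2/3)/2 + 3*3**(2/3) + 183*2**(1/3)/20
F(7/4) = 2**(1/4)*(-2420*2**(3/4) + 924*log(2) + 1295 + 1584*sqrt(2) + 2376*6**(3/4))/1386
F(1/2) = sqrt(2)*(-30*sqrt(2) - 12*log(2) + 12*sqrt(6) + 37)/6

along the cuts 1/2, 1, 2, ℳ[f](s) splits into 4 integrals
∫ over [0, 1/2) of t·t^(s-1) joins the sum
over [1/2, 1), the kernel integral of log(t)/t enters the sum
over [1, 2), the kernel integral of 3 enters the sum
between 2 and 3 the integrand is 2·t^(s-1)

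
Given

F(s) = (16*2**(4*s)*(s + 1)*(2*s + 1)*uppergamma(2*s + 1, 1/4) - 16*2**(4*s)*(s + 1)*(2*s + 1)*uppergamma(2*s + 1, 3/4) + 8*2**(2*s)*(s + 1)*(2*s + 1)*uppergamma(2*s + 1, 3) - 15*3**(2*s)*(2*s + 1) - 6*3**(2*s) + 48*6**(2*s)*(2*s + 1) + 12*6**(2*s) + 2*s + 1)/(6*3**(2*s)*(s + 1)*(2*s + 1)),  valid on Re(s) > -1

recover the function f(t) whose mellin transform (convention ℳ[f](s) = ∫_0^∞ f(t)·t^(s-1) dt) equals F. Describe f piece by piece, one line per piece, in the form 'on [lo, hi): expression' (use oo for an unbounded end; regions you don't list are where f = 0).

reversing the shared t-power: 3*sqrt(t)/2 on [0, 1/9); exp(-3*sqrt(t)/4) on [1/9, 1); 3*sqrt(t)/2 + 1 on [1, 4); …
undo the power substitution: 3*t/2 on [0, 1/3); exp(-3*t/4) on [1/3, 1); 3*t/2 + 1 on [1, 2); …
reversing the common scale on t: t on [0, 1/2); exp(-t/2) on [1/2, 3/2); t + 1 on [3/2, 3); …
linearity at 1/9, 1, 4 turns ℳ[f](s) into 4 summed integrals
over [0, 1/9), the kernel integral of 3*t/2 enters the sum
∫ sqrt(t)*exp(-3*sqrt(t)/4)·t^(s-1) over [1/9, 1)
between 1 and 4 the integrand is sqrt(t)*(3*sqrt(t)/2 + 1)·t^(s-1)
for t in [4, ∞): the term is ∫ sqrt(t)*exp(-3*sqrt(t)/2)·t^(s-1)

on [0, 1/9): 3*t/2
on [1/9, 1): sqrt(t)*exp(-3*sqrt(t)/4)
on [1, 4): sqrt(t)*(3*sqrt(t)/2 + 1)
on [4, oo): sqrt(t)*exp(-3*sqrt(t)/2)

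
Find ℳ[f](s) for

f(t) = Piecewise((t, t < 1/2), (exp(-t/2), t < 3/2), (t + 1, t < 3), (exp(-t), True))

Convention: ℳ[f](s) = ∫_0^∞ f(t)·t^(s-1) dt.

(2*2**s*s*(s + 1)*uppergamma(s, 3) - 5*3**s*s - 2*3**s + 2*4**s*s*(s + 1)*uppergamma(s, 1/4) - 2*4**s*s*(s + 1)*uppergamma(s, 3/4) + 8*6**s*s + 2*6**s + s)/(2*2**s*s*(s + 1))
  Re(s) > -1

summing 4 kernel integrals split by 1/2, 3/2, 3 yields ℳ[f](s)
segment 0 to 1/2 holds t; add its integral
the [1/2, 3/2) slice contributes ∫ exp(-t/2)·t^(s-1) dt
on [3/2, 3) integrate f = (t + 1) against the kernel
segment 3 to ∞ holds exp(-t); add its integral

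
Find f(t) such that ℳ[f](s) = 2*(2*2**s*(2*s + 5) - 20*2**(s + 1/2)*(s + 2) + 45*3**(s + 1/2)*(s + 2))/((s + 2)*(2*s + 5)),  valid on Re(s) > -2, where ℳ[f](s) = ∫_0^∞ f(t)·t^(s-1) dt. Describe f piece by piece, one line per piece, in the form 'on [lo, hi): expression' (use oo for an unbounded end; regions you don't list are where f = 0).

on [0, 2): t**2
on [2, 3): 5*t**(5/2)

integrate the 2 segments split at 2, then add the results
∫ t**2·t^(s-1) over [0, 2)
[2, 3) adds the kernel integral of 5*t**(5/2)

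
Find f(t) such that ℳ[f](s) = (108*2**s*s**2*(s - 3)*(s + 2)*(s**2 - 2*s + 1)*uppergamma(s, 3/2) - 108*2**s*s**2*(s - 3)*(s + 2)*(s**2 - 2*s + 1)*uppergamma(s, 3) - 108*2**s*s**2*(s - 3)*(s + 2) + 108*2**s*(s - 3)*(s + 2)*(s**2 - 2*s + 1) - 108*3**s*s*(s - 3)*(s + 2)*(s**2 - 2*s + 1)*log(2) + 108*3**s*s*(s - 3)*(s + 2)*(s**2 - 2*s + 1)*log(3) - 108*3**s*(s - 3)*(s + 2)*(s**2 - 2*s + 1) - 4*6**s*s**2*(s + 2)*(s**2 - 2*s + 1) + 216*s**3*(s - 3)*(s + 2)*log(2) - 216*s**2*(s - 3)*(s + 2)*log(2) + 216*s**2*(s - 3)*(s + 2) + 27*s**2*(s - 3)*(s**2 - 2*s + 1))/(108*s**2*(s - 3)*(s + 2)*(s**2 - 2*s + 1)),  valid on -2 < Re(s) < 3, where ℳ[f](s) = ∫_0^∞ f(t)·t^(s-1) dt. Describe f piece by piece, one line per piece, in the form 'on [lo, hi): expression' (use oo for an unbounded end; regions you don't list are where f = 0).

the common scale on t comes off first: t**2 on [0, 1/2); log(t)/t on [1/2, 1); log(t) on [1, 3/2); …
the 5 pieces separated at 1, 2, 3, 6 each add one integral
segment [0, 1) carries t**2/4; integrate it
segment [1, 2) carries 2*log(t/2)/t; integrate it
the [2, 3) slice contributes ∫ log(t/2)·t^(s-1) dt
over [3, 6), the kernel integral of exp(-t/2) enters the sum
between 6 and ∞ the integrand is 8/t**3·t^(s-1)

on [0, 1): t**2/4
on [1, 2): 2*log(t/2)/t
on [2, 3): log(t/2)
on [3, 6): exp(-t/2)
on [6, oo): 8/t**3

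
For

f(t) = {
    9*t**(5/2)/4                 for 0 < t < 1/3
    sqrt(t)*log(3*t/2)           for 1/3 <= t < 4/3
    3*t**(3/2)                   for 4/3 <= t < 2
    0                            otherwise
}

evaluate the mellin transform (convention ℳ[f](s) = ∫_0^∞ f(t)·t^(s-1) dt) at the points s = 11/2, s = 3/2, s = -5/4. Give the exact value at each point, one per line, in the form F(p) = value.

strip the shared t-power: 9*t**2/4 on [0, 1/3); log(3*t/2) on [1/3, 4/3); 3*t on [4/3, 2)
peel off the common scale on t: t**2/4 on [0, 1); log(t/2) on [1, 4); t on [4, 6)
invert the common scale on t to get t**2 on [0, 1/2); log(t) on [1/2, 2); 2*t on [2, 3)
breakpoints 1/3, 4/3: one integral from each of the 3 segments
∫ over [0, 1/3) of 9*t**(5/2)/4·t^(s-1) joins the sum
∫ over [1/3, 4/3) of sqrt(t)*log(3*t/2)·t^(s-1) joins the sum
between 4/3 and 2 the integrand is 3*t**(3/2)·t^(s-1)

F(11/2) = 4097*log(2)/4374 + 8408191/163296
F(3/2) = 17*log(2)/18 + 2255/432
F(-5/4) = 3**(3/4)*(-200*sqrt(2) - log(2**(15*sqrt(2) + 60)) + 89 + 180*6**(1/4))/45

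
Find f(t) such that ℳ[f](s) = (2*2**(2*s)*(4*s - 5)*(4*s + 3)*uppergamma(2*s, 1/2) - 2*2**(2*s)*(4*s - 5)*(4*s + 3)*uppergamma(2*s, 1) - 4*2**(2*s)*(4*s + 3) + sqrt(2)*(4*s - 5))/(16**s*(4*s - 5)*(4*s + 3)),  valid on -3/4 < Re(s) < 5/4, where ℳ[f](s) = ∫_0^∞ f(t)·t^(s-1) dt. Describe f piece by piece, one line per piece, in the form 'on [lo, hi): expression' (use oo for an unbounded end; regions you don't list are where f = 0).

on [0, 1/16): 2*sqrt(2)*t**(3/4)
on [1/16, 1/4): exp(-2*sqrt(t))
on [1/4, oo): sqrt(2)/(8*t**(5/4))

the power substitution comes off first: 2*sqrt(2)*t**(3/2) on [0, 1/4); exp(-2*t) on [1/4, 1/2); sqrt(2)/(8*t**(5/2)) on [1/2, ∞)
back out the common scale on t: t**(3/2) on [0, 1/2); exp(-t) on [1/2, 1); t**(-5/2) on [1, ∞)
treat the 3 regions marked off by 1/16, 1/4 separately and sum
[0, 1/16) adds the kernel integral of 2*sqrt(2)*t**(3/4)
on [1/16, 1/4): add ∫ exp(-2*sqrt(t))·t^(s-1) dt
on [1/4, ∞): add ∫ sqrt(2)/(8*t**(5/4))·t^(s-1) dt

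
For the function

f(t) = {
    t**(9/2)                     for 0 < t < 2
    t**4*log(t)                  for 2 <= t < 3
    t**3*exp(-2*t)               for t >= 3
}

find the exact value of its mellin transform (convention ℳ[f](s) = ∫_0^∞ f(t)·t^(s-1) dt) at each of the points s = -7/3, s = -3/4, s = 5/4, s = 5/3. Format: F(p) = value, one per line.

F(-7/3) = -27*3**(2/3)/25 - 6*2**(2/3)*log(2)/5 + 2**(1/3)*uppergamma(2/3, 6)/2 + 18*2**(2/3)/25 + 24*2**(1/6)/13 + 9*3**(2/3)*log(3)/5
F(-3/4) = -432*3**(1/4)/169 - 32*2**(1/4)*log(2)/13 + 2**(3/4)*uppergamma(9/4, 6)/8 + 128*2**(1/4)/169 + 32*2**(3/4)/15 + 108*3**(1/4)*log(3)/13
F(5/4) = -432*3**(1/4)/49 - 128*2**(1/4)*log(2)/21 + 2**(3/4)*uppergamma(17/4, 6)/32 + 512*2**(1/4)/441 + 128*2**(3/4)/23 + 324*3**(1/4)*log(3)/7
F(5/3) = -2187*3**(2/3)/289 - 96*2**(2/3)*log(2)/17 + 2**(1/3)*uppergamma(14/3, 6)/32 + 288*2**(2/3)/289 + 384*2**(1/6)/37 + 729*3**(2/3)*log(3)/17

the shared t-power comes off first: t**(7/2) on [0, 2); t**3*log(t) on [2, 3); t**2*exp(-2*t) on [3, ∞)
peel off the shared t-power: t**(5/2) on [0, 2); t**2*log(t) on [2, 3); t*exp(-2*t) on [3, ∞)
the shared t-power comes off first: t**(3/2) on [0, 2); t*log(t) on [2, 3); exp(-2*t) on [3, ∞)
decompose at 2, 3; ℳ[f](s) sums the 3 pieces' integrals
between 0 and 2 the integrand is t**(9/2)·t^(s-1)
segment [2, 3) carries t**4*log(t); integrate it
segment 3 to ∞ holds t**3*exp(-2*t); add its integral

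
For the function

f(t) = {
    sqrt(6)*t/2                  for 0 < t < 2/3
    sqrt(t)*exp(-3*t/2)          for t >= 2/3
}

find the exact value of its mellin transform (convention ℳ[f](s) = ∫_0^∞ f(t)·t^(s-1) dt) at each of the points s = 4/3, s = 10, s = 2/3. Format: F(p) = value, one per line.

strip the shared t-power: sqrt(6)*sqrt(t)/2 on [0, 2/3); exp(-3*t/2) on [2/3, ∞)
reversing the common scale on t: sqrt(t) on [0, 1); exp(-t) on [1, ∞)
treat the 2 regions marked off by 2/3 separately and sum
the [0, 2/3) slice contributes ∫ sqrt(6)*t/2·t^(s-1) dt
∫ over [2/3, ∞) of sqrt(t)*exp(-3*t/2)·t^(s-1) joins the sum

F(4/3) = 2*96**(1/6)*(3 + 7*uppergamma(11/6, 1))/63
F(10) = sqrt(6)*(E*(1024 + 7202019825*sqrt(pi)*erfc(1)) + 29241329590)*exp(-1)/1948617
F(2/3) = 2*486**(1/6)*(5*uppergamma(7/6, 1) + 3)/45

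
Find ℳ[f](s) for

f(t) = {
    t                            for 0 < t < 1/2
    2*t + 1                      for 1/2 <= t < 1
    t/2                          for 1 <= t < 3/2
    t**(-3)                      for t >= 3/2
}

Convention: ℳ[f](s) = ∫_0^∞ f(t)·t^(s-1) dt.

integrate the 4 segments split at 1/2, 1, 3/2, then add the results
for t in [0, 1/2): the term is ∫ t·t^(s-1)
segment [1/2, 1) carries (2*t + 1); integrate it
on [1, 3/2): add ∫ t/2·t^(s-1) dt
∫ t**(-3)·t^(s-1) over [3/2, ∞)

(270*2**s*s**2 - 702*2**s*s - 324*2**s + 49*3**s*s**2 - 275*3**s*s - 162*s**2 + 378*s + 324)/(108*2**s*s*(s**2 - 2*s - 3))
  -1 < Re(s) < 3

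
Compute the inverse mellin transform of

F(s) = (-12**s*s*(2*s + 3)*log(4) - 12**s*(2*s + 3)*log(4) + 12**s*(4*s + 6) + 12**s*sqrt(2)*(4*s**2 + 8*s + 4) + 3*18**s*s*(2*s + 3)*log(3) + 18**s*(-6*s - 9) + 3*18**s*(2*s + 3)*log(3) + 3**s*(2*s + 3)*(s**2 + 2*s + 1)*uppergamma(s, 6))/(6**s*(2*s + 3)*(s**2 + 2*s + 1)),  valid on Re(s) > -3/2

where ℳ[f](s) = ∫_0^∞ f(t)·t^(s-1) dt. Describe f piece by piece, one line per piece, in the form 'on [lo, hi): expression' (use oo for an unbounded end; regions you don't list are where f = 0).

linearity at 2, 3 turns ℳ[f](s) into 3 summed integrals
on [0, 2) integrate f = t**(3/2) against the kernel
∫ t*log(t)·t^(s-1) over [2, 3)
on [3, ∞): add ∫ exp(-2*t)·t^(s-1) dt

on [0, 2): t**(3/2)
on [2, 3): t*log(t)
on [3, oo): exp(-2*t)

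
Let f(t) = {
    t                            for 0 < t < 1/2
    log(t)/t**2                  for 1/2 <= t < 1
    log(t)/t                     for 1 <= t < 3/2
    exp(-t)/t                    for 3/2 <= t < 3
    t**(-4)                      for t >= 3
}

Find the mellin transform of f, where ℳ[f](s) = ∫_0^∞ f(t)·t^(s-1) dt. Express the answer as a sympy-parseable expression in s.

2**(1 - s)*(108*2**(s - 1)*(s - 4)*(s - 1)**2*(s + 1)*(-2*s + (s - 1)**2 + 3)*uppergamma(s - 1, 3/2) - 108*2**(s - 1)*(s - 4)*(s - 1)**2*(s + 1)*(-2*s + (s - 1)**2 + 3)*uppergamma(s - 1, 3) - 108*2**(s - 1)*(s - 4)*(s - 1)**2*(s + 1) + 108*2**(s - 1)*(s - 4)*(s + 1)*(-2*s + (s - 1)**2 + 3) - 108*3**(s - 1)*(s - 4)*(s - 1)*(s + 1)*(-2*s + (s - 1)**2 + 3)*log(2) + 108*3**(s - 1)*(s - 4)*(s - 1)*(s + 1)*(-2*s + (s - 1)**2 + 3)*log(3) - 108*3**(s - 1)*(s - 4)*(s + 1)*(-2*s + (s - 1)**2 + 3) - 4*6**(s - 1)*(s - 1)**2*(s + 1)*(-2*s + (s - 1)**2 + 3) + 216*(s - 4)*(s - 1)**3*(s + 1)*log(2) - 216*(s - 4)*(s - 1)**2*(s + 1)*log(2) + 216*(s - 4)*(s - 1)**2*(s + 1) + 27*(s - 4)*(s - 1)**2*(-2*s + (s - 1)**2 + 3))/(108*(s - 4)*(s - 1)**2*(s + 1)*(-2*s + (s - 1)**2 + 3))
  -1 < Re(s) < 4

invert the shared t-power to get t**2 on [0, 1/2); log(t)/t on [1/2, 1); log(t) on [1, 3/2); …
breakpoints 1/2, 1, 3/2, 3: one integral from each of the 5 segments
on [0, 1/2): add ∫ t·t^(s-1) dt
∫ over [1/2, 1) of log(t)/t**2·t^(s-1) joins the sum
∫ over [1, 3/2) of log(t)/t·t^(s-1) joins the sum
∫ over [3/2, 3) of exp(-t)/t·t^(s-1) joins the sum
[3, ∞) adds the kernel integral of t**(-4)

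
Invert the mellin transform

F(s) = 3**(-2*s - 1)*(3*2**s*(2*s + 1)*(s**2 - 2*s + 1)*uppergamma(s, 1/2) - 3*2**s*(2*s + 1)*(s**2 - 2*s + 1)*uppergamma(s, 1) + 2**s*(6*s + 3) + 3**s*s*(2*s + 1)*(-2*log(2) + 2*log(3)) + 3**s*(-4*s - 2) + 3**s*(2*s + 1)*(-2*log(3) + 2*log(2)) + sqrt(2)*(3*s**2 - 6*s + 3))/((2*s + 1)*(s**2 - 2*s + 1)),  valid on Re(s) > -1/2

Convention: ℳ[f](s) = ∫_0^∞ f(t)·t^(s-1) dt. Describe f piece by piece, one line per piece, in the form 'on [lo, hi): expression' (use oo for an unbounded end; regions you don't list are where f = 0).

on [0, 1/9): 3*sqrt(2)*sqrt(t)/2
on [1/9, 2/9): exp(-9*t/2)
on [2/9, 1/3): 2*log(9*t/2)/(9*t)

peel off the common scale on t: sqrt(3)*sqrt(t) on [0, 1/6); exp(-3*t) on [1/6, 1/3); log(3*t)/(3*t) on [1/3, 1/2)
the common scale on t comes off first: sqrt(t) on [0, 1/2); exp(-t) on [1/2, 1); log(t)/t on [1, 3/2)
integrate the 3 segments split at 1/9, 2/9, then add the results
segment 0 to 1/9 holds 3*sqrt(2)*sqrt(t)/2; add its integral
∫ exp(-9*t/2)·t^(s-1) over [1/9, 2/9)
piece [2/9, 1/3): integrate 2*log(9*t/2)/(9*t) against the kernel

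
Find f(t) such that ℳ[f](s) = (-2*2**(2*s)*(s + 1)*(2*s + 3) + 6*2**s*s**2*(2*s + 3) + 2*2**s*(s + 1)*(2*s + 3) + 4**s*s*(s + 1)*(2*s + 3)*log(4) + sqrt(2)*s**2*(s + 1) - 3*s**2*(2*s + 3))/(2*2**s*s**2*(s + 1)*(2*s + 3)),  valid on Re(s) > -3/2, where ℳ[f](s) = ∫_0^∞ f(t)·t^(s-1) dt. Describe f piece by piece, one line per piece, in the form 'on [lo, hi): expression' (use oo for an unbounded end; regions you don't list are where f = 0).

cuts at 1/2, 1: linearity sums the 3 kernel integrals
segment 0 to 1/2 holds t**(3/2); add its integral
∫ over [1/2, 1) of 3*t·t^(s-1) joins the sum
on [1, 2) integrate f = log(t) against the kernel

on [0, 1/2): t**(3/2)
on [1/2, 1): 3*t
on [1, 2): log(t)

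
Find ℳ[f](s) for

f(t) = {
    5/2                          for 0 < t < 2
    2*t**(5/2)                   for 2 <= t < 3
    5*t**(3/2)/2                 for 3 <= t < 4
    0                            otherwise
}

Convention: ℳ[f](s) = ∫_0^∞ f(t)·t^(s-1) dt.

(5*2**s*(2*s + 3)*(2*s + 5) - 2**(s + 11/2)*s*(2*s + 3) + 5*2**(2*s + 4)*s*(2*s + 5) - 10*3**(s + 3/2)*s*(2*s + 5) + 8*3**(s + 5/2)*s*(2*s + 3))/(2*s*(2*s + 3)*(2*s + 5))
  Re(s) > 0

f breaks at 2, 3 into 3 integrals to sum
for t in [0, 2): the term is ∫ 5/2·t^(s-1)
between 2 and 3 the integrand is 2*t**(5/2)·t^(s-1)
for t in [3, 4): the term is ∫ 5*t**(3/2)/2·t^(s-1)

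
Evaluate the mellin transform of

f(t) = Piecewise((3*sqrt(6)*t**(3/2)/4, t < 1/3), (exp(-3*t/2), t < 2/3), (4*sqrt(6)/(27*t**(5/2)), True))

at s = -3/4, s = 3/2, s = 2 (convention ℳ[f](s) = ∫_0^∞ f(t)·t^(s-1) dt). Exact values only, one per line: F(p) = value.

F(-3/4) = 3**(3/4)*(-39*2**(1/4)*uppergamma(-3/4, 1) + 12*2**(1/4) + 39*2**(1/4)*uppergamma(-3/4, 1/2) + 26*sqrt(2))/78
F(3/2) = sqrt(6)*(-12*(E*sqrt(pi)*erfc(1) + 2)*exp(1/2) + 12*E*(sqrt(pi)*exp(1/2)*erfc(sqrt(2)/2) + sqrt(2)) + 25*exp(3/2))*exp(-3/2)/108
F(2) = -8*exp(-1)/9 + sqrt(2)/126 + 2*exp(-1/2)/3 + 8/9

undo the common scale on t: sqrt(2)*t**(3/2)/4 on [0, 1); exp(-t/2) on [1, 2); 4*sqrt(2)/t**(5/2) on [2, ∞)
remove the common scale on t first: t**(3/2) on [0, 1/2); exp(-t) on [1/2, 1); t**(-5/2) on [1, ∞)
treat the 3 regions marked off by 1/3, 2/3 separately and sum
∫ over [0, 1/3) of 3*sqrt(6)*t**(3/2)/4·t^(s-1) joins the sum
∫ over [1/3, 2/3) of exp(-3*t/2)·t^(s-1) joins the sum
the [2/3, ∞) slice contributes ∫ 4*sqrt(6)/(27*t**(5/2))·t^(s-1) dt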